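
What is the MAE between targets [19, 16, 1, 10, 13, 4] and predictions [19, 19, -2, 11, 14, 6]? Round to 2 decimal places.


Absolute errors: [0, 3, 3, 1, 1, 2]
Sum of absolute errors = 10
MAE = 10 / 6 = 1.67

1.67


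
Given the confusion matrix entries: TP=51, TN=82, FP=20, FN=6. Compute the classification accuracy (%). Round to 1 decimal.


Accuracy = (TP + TN) / (TP + TN + FP + FN) * 100
= (51 + 82) / (51 + 82 + 20 + 6)
= 133 / 159
= 0.8365
= 83.6%

83.6


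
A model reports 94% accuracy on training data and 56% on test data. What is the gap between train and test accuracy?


Gap = train_accuracy - test_accuracy
= 94 - 56
= 38%
This large gap strongly indicates overfitting.

38


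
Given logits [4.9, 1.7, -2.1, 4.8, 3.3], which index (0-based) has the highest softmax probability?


Softmax is a monotonic transformation, so it preserves the argmax.
We need to find the index of the maximum logit.
Index 0: 4.9
Index 1: 1.7
Index 2: -2.1
Index 3: 4.8
Index 4: 3.3
Maximum logit = 4.9 at index 0

0


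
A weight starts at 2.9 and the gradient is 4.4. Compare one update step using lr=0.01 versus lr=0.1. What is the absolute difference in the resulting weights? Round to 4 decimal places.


With lr=0.01: w_new = 2.9 - 0.01 * 4.4 = 2.856
With lr=0.1: w_new = 2.9 - 0.1 * 4.4 = 2.46
Absolute difference = |2.856 - 2.46|
= 0.3960

0.3960


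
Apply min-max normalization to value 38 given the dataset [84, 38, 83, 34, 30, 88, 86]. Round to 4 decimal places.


Min = 30, Max = 88
Range = 88 - 30 = 58
Scaled = (x - min) / (max - min)
= (38 - 30) / 58
= 8 / 58
= 0.1379

0.1379


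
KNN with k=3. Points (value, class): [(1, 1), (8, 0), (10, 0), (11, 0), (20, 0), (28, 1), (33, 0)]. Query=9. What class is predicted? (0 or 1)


Distances from query 9:
Point 8 (class 0): distance = 1
Point 10 (class 0): distance = 1
Point 11 (class 0): distance = 2
K=3 nearest neighbors: classes = [0, 0, 0]
Votes for class 1: 0 / 3
Majority vote => class 0

0


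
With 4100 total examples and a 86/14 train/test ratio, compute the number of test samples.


Train samples = 4100 * 86% = 3526
Test samples = 4100 - 3526
= 574

574


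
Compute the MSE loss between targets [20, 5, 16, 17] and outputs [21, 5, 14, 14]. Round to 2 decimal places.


Differences: [-1, 0, 2, 3]
Squared errors: [1, 0, 4, 9]
Sum of squared errors = 14
MSE = 14 / 4 = 3.50

3.50


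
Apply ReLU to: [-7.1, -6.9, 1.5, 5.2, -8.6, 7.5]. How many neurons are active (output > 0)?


ReLU(x) = max(0, x) for each element:
ReLU(-7.1) = 0
ReLU(-6.9) = 0
ReLU(1.5) = 1.5
ReLU(5.2) = 5.2
ReLU(-8.6) = 0
ReLU(7.5) = 7.5
Active neurons (>0): 3

3


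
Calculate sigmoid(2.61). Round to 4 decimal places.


sigmoid(z) = 1 / (1 + exp(-z))
exp(-(2.61)) = exp(-2.61) = 0.0735
1 + 0.0735 = 1.0735
1 / 1.0735 = 0.9315

0.9315


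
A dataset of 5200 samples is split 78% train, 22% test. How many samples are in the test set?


Train samples = 5200 * 78% = 4056
Test samples = 5200 - 4056
= 1144

1144


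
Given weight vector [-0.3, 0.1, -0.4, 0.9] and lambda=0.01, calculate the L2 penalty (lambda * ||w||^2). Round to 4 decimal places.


Squaring each weight:
(-0.3)^2 = 0.09
0.1^2 = 0.01
(-0.4)^2 = 0.16
0.9^2 = 0.81
Sum of squares = 1.07
Penalty = 0.01 * 1.07 = 0.0107

0.0107


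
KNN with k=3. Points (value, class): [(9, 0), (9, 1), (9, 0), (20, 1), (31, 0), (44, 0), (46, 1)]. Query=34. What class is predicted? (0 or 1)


Distances from query 34:
Point 31 (class 0): distance = 3
Point 44 (class 0): distance = 10
Point 46 (class 1): distance = 12
K=3 nearest neighbors: classes = [0, 0, 1]
Votes for class 1: 1 / 3
Majority vote => class 0

0


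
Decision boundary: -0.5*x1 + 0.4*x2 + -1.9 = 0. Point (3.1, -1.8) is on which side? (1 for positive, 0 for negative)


Compute -0.5 * 3.1 + 0.4 * -1.8 + -1.9
= -1.55 + -0.72 + -1.9
= -4.17
Since -4.17 < 0, the point is on the negative side.

0


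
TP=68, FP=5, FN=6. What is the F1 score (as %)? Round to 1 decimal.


Precision = TP / (TP + FP) = 68 / 73 = 0.9315
Recall = TP / (TP + FN) = 68 / 74 = 0.9189
F1 = 2 * P * R / (P + R)
= 2 * 0.9315 * 0.9189 / (0.9315 + 0.9189)
= 1.712 / 1.8504
= 0.9252
As percentage: 92.5%

92.5


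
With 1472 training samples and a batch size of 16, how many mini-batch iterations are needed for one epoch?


Iterations per epoch = dataset_size / batch_size
= 1472 / 16
= 92

92


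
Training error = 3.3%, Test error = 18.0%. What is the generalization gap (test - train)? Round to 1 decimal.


Generalization gap = test_error - train_error
= 18.0 - 3.3
= 14.7%
A large gap suggests overfitting.

14.7


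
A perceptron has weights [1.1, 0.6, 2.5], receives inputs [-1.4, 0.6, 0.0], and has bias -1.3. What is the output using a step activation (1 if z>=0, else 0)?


z = w . x + b
= 1.1*-1.4 + 0.6*0.6 + 2.5*0.0 + -1.3
= -1.54 + 0.36 + 0.0 + -1.3
= -1.18 + -1.3
= -2.48
Since z = -2.48 < 0, output = 0

0


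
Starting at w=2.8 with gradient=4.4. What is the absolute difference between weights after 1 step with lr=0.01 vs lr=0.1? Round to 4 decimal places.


With lr=0.01: w_new = 2.8 - 0.01 * 4.4 = 2.756
With lr=0.1: w_new = 2.8 - 0.1 * 4.4 = 2.36
Absolute difference = |2.756 - 2.36|
= 0.3960

0.3960


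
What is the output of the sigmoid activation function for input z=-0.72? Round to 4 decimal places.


sigmoid(z) = 1 / (1 + exp(-z))
exp(-(-0.72)) = exp(0.72) = 2.0544
1 + 2.0544 = 3.0544
1 / 3.0544 = 0.3274

0.3274


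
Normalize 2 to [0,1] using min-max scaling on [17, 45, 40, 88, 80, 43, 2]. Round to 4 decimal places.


Min = 2, Max = 88
Range = 88 - 2 = 86
Scaled = (x - min) / (max - min)
= (2 - 2) / 86
= 0 / 86
= 0.0000

0.0000


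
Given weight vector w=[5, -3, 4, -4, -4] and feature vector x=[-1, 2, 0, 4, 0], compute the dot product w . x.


Element-wise products:
5 * -1 = -5
-3 * 2 = -6
4 * 0 = 0
-4 * 4 = -16
-4 * 0 = 0
Sum = -5 + -6 + 0 + -16 + 0
= -27

-27


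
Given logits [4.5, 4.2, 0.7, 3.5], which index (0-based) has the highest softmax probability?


Softmax is a monotonic transformation, so it preserves the argmax.
We need to find the index of the maximum logit.
Index 0: 4.5
Index 1: 4.2
Index 2: 0.7
Index 3: 3.5
Maximum logit = 4.5 at index 0

0


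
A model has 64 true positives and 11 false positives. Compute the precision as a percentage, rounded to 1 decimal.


Precision = TP / (TP + FP) * 100
= 64 / (64 + 11)
= 64 / 75
= 0.8533
= 85.3%

85.3


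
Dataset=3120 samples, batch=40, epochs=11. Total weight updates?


Iterations per epoch = 3120 / 40 = 78
Total updates = iterations_per_epoch * epochs
= 78 * 11
= 858

858


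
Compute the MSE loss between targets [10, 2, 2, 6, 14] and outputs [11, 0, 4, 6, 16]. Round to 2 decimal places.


Differences: [-1, 2, -2, 0, -2]
Squared errors: [1, 4, 4, 0, 4]
Sum of squared errors = 13
MSE = 13 / 5 = 2.60

2.60


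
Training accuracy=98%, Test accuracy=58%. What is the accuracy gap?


Gap = train_accuracy - test_accuracy
= 98 - 58
= 40%
This large gap strongly indicates overfitting.

40


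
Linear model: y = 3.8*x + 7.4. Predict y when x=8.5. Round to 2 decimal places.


y = 3.8 * 8.5 + (7.4)
= 32.3 + (7.4)
= 39.70

39.70


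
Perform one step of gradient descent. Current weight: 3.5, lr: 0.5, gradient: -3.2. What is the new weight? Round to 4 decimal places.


w_new = w_old - lr * gradient
= 3.5 - 0.5 * -3.2
= 3.5 - (-1.6)
= 5.1000

5.1000


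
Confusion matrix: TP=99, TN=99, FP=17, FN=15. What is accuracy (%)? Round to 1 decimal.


Accuracy = (TP + TN) / (TP + TN + FP + FN) * 100
= (99 + 99) / (99 + 99 + 17 + 15)
= 198 / 230
= 0.8609
= 86.1%

86.1


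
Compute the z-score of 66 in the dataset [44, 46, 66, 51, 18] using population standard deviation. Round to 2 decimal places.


Mean = (44 + 46 + 66 + 51 + 18) / 5 = 45.0
Variance = sum((x_i - mean)^2) / n = 241.6
Std = sqrt(241.6) = 15.5435
Z = (x - mean) / std
= (66 - 45.0) / 15.5435
= 21.0 / 15.5435
= 1.35

1.35


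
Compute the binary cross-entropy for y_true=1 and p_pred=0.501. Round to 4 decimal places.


For y=1: Loss = -log(p)
= -log(0.501)
= -(-0.6911)
= 0.6911

0.6911


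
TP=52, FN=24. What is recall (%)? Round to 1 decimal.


Recall = TP / (TP + FN) * 100
= 52 / (52 + 24)
= 52 / 76
= 0.6842
= 68.4%

68.4


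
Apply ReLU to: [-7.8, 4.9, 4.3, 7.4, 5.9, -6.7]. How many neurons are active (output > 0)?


ReLU(x) = max(0, x) for each element:
ReLU(-7.8) = 0
ReLU(4.9) = 4.9
ReLU(4.3) = 4.3
ReLU(7.4) = 7.4
ReLU(5.9) = 5.9
ReLU(-6.7) = 0
Active neurons (>0): 4

4


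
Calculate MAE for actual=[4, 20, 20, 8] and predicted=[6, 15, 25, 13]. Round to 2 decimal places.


Absolute errors: [2, 5, 5, 5]
Sum of absolute errors = 17
MAE = 17 / 4 = 4.25

4.25


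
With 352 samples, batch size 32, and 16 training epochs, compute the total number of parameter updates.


Iterations per epoch = 352 / 32 = 11
Total updates = iterations_per_epoch * epochs
= 11 * 16
= 176

176


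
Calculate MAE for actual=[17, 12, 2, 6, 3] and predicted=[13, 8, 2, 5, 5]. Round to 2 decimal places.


Absolute errors: [4, 4, 0, 1, 2]
Sum of absolute errors = 11
MAE = 11 / 5 = 2.20

2.20


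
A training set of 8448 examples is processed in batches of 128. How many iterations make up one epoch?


Iterations per epoch = dataset_size / batch_size
= 8448 / 128
= 66

66


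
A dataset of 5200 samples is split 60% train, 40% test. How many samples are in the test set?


Train samples = 5200 * 60% = 3120
Test samples = 5200 - 3120
= 2080

2080


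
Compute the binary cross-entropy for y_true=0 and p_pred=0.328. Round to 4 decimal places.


For y=0: Loss = -log(1-p)
= -log(1 - 0.328)
= -log(0.672)
= -(-0.3975)
= 0.3975

0.3975


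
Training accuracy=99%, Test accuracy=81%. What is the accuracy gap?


Gap = train_accuracy - test_accuracy
= 99 - 81
= 18%
This gap suggests the model is overfitting.

18


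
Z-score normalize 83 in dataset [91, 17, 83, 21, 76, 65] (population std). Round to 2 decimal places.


Mean = (91 + 17 + 83 + 21 + 76 + 65) / 6 = 58.8333
Variance = sum((x_i - mean)^2) / n = 855.4722
Std = sqrt(855.4722) = 29.2485
Z = (x - mean) / std
= (83 - 58.8333) / 29.2485
= 24.1667 / 29.2485
= 0.83

0.83


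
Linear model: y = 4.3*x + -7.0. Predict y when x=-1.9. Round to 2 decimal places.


y = 4.3 * -1.9 + (-7.0)
= -8.17 + (-7.0)
= -15.17

-15.17


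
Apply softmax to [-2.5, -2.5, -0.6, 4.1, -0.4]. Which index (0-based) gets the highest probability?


Softmax is a monotonic transformation, so it preserves the argmax.
We need to find the index of the maximum logit.
Index 0: -2.5
Index 1: -2.5
Index 2: -0.6
Index 3: 4.1
Index 4: -0.4
Maximum logit = 4.1 at index 3

3


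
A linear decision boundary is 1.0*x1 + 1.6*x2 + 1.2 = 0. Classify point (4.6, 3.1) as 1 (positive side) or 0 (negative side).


Compute 1.0 * 4.6 + 1.6 * 3.1 + 1.2
= 4.6 + 4.96 + 1.2
= 10.76
Since 10.76 >= 0, the point is on the positive side.

1


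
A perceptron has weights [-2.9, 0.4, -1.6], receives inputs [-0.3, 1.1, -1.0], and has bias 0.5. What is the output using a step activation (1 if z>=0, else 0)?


z = w . x + b
= -2.9*-0.3 + 0.4*1.1 + -1.6*-1.0 + 0.5
= 0.87 + 0.44 + 1.6 + 0.5
= 2.91 + 0.5
= 3.41
Since z = 3.41 >= 0, output = 1

1


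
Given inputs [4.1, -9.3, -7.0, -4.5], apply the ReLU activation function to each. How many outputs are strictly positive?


ReLU(x) = max(0, x) for each element:
ReLU(4.1) = 4.1
ReLU(-9.3) = 0
ReLU(-7.0) = 0
ReLU(-4.5) = 0
Active neurons (>0): 1

1


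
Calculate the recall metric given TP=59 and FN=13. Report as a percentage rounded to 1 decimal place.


Recall = TP / (TP + FN) * 100
= 59 / (59 + 13)
= 59 / 72
= 0.8194
= 81.9%

81.9


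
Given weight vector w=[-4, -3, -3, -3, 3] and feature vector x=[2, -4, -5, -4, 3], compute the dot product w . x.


Element-wise products:
-4 * 2 = -8
-3 * -4 = 12
-3 * -5 = 15
-3 * -4 = 12
3 * 3 = 9
Sum = -8 + 12 + 15 + 12 + 9
= 40

40


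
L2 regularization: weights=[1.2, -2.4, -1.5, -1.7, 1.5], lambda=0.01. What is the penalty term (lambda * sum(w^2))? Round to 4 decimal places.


Squaring each weight:
1.2^2 = 1.44
(-2.4)^2 = 5.76
(-1.5)^2 = 2.25
(-1.7)^2 = 2.89
1.5^2 = 2.25
Sum of squares = 14.59
Penalty = 0.01 * 14.59 = 0.1459

0.1459


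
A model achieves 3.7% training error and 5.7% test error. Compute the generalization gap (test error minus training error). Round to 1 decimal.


Generalization gap = test_error - train_error
= 5.7 - 3.7
= 2.0%
A moderate gap.

2.0


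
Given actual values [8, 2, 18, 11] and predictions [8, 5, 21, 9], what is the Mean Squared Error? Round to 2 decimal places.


Differences: [0, -3, -3, 2]
Squared errors: [0, 9, 9, 4]
Sum of squared errors = 22
MSE = 22 / 4 = 5.50

5.50


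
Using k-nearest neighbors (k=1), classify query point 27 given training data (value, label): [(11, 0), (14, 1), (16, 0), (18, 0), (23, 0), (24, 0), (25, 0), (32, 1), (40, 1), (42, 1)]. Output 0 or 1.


Distances from query 27:
Point 25 (class 0): distance = 2
K=1 nearest neighbors: classes = [0]
Votes for class 1: 0 / 1
Majority vote => class 0

0


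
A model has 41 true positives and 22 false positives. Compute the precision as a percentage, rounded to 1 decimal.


Precision = TP / (TP + FP) * 100
= 41 / (41 + 22)
= 41 / 63
= 0.6508
= 65.1%

65.1


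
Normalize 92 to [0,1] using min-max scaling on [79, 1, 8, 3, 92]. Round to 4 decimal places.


Min = 1, Max = 92
Range = 92 - 1 = 91
Scaled = (x - min) / (max - min)
= (92 - 1) / 91
= 91 / 91
= 1.0000

1.0000


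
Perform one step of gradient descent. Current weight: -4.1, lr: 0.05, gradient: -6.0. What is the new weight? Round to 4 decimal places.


w_new = w_old - lr * gradient
= -4.1 - 0.05 * -6.0
= -4.1 - (-0.3)
= -3.8000

-3.8000


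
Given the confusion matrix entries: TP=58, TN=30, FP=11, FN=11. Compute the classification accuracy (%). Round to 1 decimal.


Accuracy = (TP + TN) / (TP + TN + FP + FN) * 100
= (58 + 30) / (58 + 30 + 11 + 11)
= 88 / 110
= 0.8
= 80.0%

80.0


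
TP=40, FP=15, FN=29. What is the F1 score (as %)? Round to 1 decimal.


Precision = TP / (TP + FP) = 40 / 55 = 0.7273
Recall = TP / (TP + FN) = 40 / 69 = 0.5797
F1 = 2 * P * R / (P + R)
= 2 * 0.7273 * 0.5797 / (0.7273 + 0.5797)
= 0.8432 / 1.307
= 0.6452
As percentage: 64.5%

64.5


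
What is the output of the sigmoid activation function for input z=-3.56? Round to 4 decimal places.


sigmoid(z) = 1 / (1 + exp(-z))
exp(-(-3.56)) = exp(3.56) = 35.1632
1 + 35.1632 = 36.1632
1 / 36.1632 = 0.0277

0.0277


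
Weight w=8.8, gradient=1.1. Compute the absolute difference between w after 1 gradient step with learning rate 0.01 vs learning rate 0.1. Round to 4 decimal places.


With lr=0.01: w_new = 8.8 - 0.01 * 1.1 = 8.789
With lr=0.1: w_new = 8.8 - 0.1 * 1.1 = 8.69
Absolute difference = |8.789 - 8.69|
= 0.0990

0.0990


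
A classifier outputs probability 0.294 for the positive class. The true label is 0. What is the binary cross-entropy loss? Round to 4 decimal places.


For y=0: Loss = -log(1-p)
= -log(1 - 0.294)
= -log(0.706)
= -(-0.3481)
= 0.3481

0.3481


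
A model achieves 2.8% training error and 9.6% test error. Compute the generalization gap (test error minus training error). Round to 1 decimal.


Generalization gap = test_error - train_error
= 9.6 - 2.8
= 6.8%
A moderate gap.

6.8


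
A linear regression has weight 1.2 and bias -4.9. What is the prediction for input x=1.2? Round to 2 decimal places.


y = 1.2 * 1.2 + (-4.9)
= 1.44 + (-4.9)
= -3.46

-3.46


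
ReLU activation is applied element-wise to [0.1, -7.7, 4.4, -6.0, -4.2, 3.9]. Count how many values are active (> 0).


ReLU(x) = max(0, x) for each element:
ReLU(0.1) = 0.1
ReLU(-7.7) = 0
ReLU(4.4) = 4.4
ReLU(-6.0) = 0
ReLU(-4.2) = 0
ReLU(3.9) = 3.9
Active neurons (>0): 3

3


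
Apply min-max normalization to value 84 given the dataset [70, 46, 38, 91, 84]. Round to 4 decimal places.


Min = 38, Max = 91
Range = 91 - 38 = 53
Scaled = (x - min) / (max - min)
= (84 - 38) / 53
= 46 / 53
= 0.8679

0.8679


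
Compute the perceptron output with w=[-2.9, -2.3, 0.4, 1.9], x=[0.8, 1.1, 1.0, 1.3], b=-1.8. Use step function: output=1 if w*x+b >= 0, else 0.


z = w . x + b
= -2.9*0.8 + -2.3*1.1 + 0.4*1.0 + 1.9*1.3 + -1.8
= -2.32 + -2.53 + 0.4 + 2.47 + -1.8
= -1.98 + -1.8
= -3.78
Since z = -3.78 < 0, output = 0

0


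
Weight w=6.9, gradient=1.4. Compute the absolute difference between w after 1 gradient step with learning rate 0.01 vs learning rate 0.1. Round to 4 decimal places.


With lr=0.01: w_new = 6.9 - 0.01 * 1.4 = 6.886
With lr=0.1: w_new = 6.9 - 0.1 * 1.4 = 6.76
Absolute difference = |6.886 - 6.76|
= 0.1260

0.1260


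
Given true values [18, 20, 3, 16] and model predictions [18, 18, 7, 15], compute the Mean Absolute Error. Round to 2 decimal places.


Absolute errors: [0, 2, 4, 1]
Sum of absolute errors = 7
MAE = 7 / 4 = 1.75

1.75


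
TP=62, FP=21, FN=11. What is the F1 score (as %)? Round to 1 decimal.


Precision = TP / (TP + FP) = 62 / 83 = 0.747
Recall = TP / (TP + FN) = 62 / 73 = 0.8493
F1 = 2 * P * R / (P + R)
= 2 * 0.747 * 0.8493 / (0.747 + 0.8493)
= 1.2689 / 1.5963
= 0.7949
As percentage: 79.5%

79.5


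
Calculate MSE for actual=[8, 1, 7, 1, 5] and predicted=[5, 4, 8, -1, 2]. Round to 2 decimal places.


Differences: [3, -3, -1, 2, 3]
Squared errors: [9, 9, 1, 4, 9]
Sum of squared errors = 32
MSE = 32 / 5 = 6.40

6.40


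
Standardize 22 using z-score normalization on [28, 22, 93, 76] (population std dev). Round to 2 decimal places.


Mean = (28 + 22 + 93 + 76) / 4 = 54.75
Variance = sum((x_i - mean)^2) / n = 925.6875
Std = sqrt(925.6875) = 30.4251
Z = (x - mean) / std
= (22 - 54.75) / 30.4251
= -32.75 / 30.4251
= -1.08

-1.08


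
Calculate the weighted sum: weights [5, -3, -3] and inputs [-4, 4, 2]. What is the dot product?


Element-wise products:
5 * -4 = -20
-3 * 4 = -12
-3 * 2 = -6
Sum = -20 + -12 + -6
= -38

-38


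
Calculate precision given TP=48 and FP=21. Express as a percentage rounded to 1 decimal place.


Precision = TP / (TP + FP) * 100
= 48 / (48 + 21)
= 48 / 69
= 0.6957
= 69.6%

69.6


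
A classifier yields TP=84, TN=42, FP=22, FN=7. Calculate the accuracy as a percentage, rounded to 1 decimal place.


Accuracy = (TP + TN) / (TP + TN + FP + FN) * 100
= (84 + 42) / (84 + 42 + 22 + 7)
= 126 / 155
= 0.8129
= 81.3%

81.3


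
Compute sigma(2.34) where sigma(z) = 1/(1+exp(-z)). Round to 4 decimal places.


sigmoid(z) = 1 / (1 + exp(-z))
exp(-(2.34)) = exp(-2.34) = 0.0963
1 + 0.0963 = 1.0963
1 / 1.0963 = 0.9121

0.9121


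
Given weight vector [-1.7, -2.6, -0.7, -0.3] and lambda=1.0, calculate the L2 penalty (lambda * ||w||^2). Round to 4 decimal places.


Squaring each weight:
(-1.7)^2 = 2.89
(-2.6)^2 = 6.76
(-0.7)^2 = 0.49
(-0.3)^2 = 0.09
Sum of squares = 10.23
Penalty = 1.0 * 10.23 = 10.2300

10.2300


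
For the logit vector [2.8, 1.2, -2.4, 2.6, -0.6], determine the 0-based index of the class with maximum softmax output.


Softmax is a monotonic transformation, so it preserves the argmax.
We need to find the index of the maximum logit.
Index 0: 2.8
Index 1: 1.2
Index 2: -2.4
Index 3: 2.6
Index 4: -0.6
Maximum logit = 2.8 at index 0

0


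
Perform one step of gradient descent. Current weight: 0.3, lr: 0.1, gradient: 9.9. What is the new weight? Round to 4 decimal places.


w_new = w_old - lr * gradient
= 0.3 - 0.1 * 9.9
= 0.3 - (0.99)
= -0.6900

-0.6900


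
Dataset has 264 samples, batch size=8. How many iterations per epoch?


Iterations per epoch = dataset_size / batch_size
= 264 / 8
= 33

33


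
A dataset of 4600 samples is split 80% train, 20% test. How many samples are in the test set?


Train samples = 4600 * 80% = 3680
Test samples = 4600 - 3680
= 920

920


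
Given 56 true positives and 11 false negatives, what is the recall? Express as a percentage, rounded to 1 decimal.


Recall = TP / (TP + FN) * 100
= 56 / (56 + 11)
= 56 / 67
= 0.8358
= 83.6%

83.6


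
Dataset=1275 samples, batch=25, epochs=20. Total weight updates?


Iterations per epoch = 1275 / 25 = 51
Total updates = iterations_per_epoch * epochs
= 51 * 20
= 1020

1020


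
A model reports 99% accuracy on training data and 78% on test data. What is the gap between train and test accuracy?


Gap = train_accuracy - test_accuracy
= 99 - 78
= 21%
This large gap strongly indicates overfitting.

21


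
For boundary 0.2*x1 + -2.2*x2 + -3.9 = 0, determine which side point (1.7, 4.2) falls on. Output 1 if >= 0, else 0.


Compute 0.2 * 1.7 + -2.2 * 4.2 + -3.9
= 0.34 + -9.24 + -3.9
= -12.8
Since -12.8 < 0, the point is on the negative side.

0


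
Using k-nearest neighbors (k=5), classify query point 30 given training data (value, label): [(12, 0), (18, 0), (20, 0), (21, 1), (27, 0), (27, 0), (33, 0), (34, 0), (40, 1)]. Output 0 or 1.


Distances from query 30:
Point 27 (class 0): distance = 3
Point 27 (class 0): distance = 3
Point 33 (class 0): distance = 3
Point 34 (class 0): distance = 4
Point 21 (class 1): distance = 9
K=5 nearest neighbors: classes = [0, 0, 0, 0, 1]
Votes for class 1: 1 / 5
Majority vote => class 0

0


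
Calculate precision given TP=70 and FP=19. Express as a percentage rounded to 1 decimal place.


Precision = TP / (TP + FP) * 100
= 70 / (70 + 19)
= 70 / 89
= 0.7865
= 78.7%

78.7


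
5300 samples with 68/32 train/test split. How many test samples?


Train samples = 5300 * 68% = 3604
Test samples = 5300 - 3604
= 1696

1696


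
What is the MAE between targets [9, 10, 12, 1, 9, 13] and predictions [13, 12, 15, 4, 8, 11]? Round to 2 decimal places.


Absolute errors: [4, 2, 3, 3, 1, 2]
Sum of absolute errors = 15
MAE = 15 / 6 = 2.50

2.50


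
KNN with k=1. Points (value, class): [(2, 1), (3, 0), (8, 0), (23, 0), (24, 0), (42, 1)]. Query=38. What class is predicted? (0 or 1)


Distances from query 38:
Point 42 (class 1): distance = 4
K=1 nearest neighbors: classes = [1]
Votes for class 1: 1 / 1
Majority vote => class 1

1


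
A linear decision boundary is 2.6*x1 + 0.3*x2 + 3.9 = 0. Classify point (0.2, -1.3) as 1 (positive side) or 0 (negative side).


Compute 2.6 * 0.2 + 0.3 * -1.3 + 3.9
= 0.52 + -0.39 + 3.9
= 4.03
Since 4.03 >= 0, the point is on the positive side.

1


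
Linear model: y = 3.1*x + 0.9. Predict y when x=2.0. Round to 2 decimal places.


y = 3.1 * 2.0 + (0.9)
= 6.2 + (0.9)
= 7.10

7.10


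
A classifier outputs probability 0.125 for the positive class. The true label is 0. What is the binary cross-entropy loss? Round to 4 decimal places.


For y=0: Loss = -log(1-p)
= -log(1 - 0.125)
= -log(0.875)
= -(-0.1335)
= 0.1335

0.1335


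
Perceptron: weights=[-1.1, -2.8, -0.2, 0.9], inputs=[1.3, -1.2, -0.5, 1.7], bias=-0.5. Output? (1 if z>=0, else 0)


z = w . x + b
= -1.1*1.3 + -2.8*-1.2 + -0.2*-0.5 + 0.9*1.7 + -0.5
= -1.43 + 3.36 + 0.1 + 1.53 + -0.5
= 3.56 + -0.5
= 3.06
Since z = 3.06 >= 0, output = 1

1


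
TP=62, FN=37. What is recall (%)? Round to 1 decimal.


Recall = TP / (TP + FN) * 100
= 62 / (62 + 37)
= 62 / 99
= 0.6263
= 62.6%

62.6


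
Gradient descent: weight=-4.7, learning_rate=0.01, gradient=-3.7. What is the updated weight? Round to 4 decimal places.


w_new = w_old - lr * gradient
= -4.7 - 0.01 * -3.7
= -4.7 - (-0.037)
= -4.6630

-4.6630


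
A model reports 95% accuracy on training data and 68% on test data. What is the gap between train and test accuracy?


Gap = train_accuracy - test_accuracy
= 95 - 68
= 27%
This large gap strongly indicates overfitting.

27


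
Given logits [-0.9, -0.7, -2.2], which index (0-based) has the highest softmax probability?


Softmax is a monotonic transformation, so it preserves the argmax.
We need to find the index of the maximum logit.
Index 0: -0.9
Index 1: -0.7
Index 2: -2.2
Maximum logit = -0.7 at index 1

1


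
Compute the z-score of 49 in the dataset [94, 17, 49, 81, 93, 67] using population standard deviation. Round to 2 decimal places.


Mean = (94 + 17 + 49 + 81 + 93 + 67) / 6 = 66.8333
Variance = sum((x_i - mean)^2) / n = 737.4722
Std = sqrt(737.4722) = 27.1564
Z = (x - mean) / std
= (49 - 66.8333) / 27.1564
= -17.8333 / 27.1564
= -0.66

-0.66


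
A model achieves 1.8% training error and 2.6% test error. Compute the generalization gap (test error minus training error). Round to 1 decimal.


Generalization gap = test_error - train_error
= 2.6 - 1.8
= 0.8%
A small gap suggests good generalization.

0.8


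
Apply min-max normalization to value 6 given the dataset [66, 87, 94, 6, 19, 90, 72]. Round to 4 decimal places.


Min = 6, Max = 94
Range = 94 - 6 = 88
Scaled = (x - min) / (max - min)
= (6 - 6) / 88
= 0 / 88
= 0.0000

0.0000


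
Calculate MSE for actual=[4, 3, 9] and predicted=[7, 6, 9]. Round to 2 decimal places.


Differences: [-3, -3, 0]
Squared errors: [9, 9, 0]
Sum of squared errors = 18
MSE = 18 / 3 = 6.00

6.00


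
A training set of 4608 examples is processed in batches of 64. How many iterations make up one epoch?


Iterations per epoch = dataset_size / batch_size
= 4608 / 64
= 72

72


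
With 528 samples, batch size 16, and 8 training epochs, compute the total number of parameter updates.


Iterations per epoch = 528 / 16 = 33
Total updates = iterations_per_epoch * epochs
= 33 * 8
= 264

264


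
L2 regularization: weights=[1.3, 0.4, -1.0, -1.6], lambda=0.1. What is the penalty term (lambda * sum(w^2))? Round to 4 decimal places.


Squaring each weight:
1.3^2 = 1.69
0.4^2 = 0.16
(-1.0)^2 = 1.0
(-1.6)^2 = 2.56
Sum of squares = 5.41
Penalty = 0.1 * 5.41 = 0.5410

0.5410


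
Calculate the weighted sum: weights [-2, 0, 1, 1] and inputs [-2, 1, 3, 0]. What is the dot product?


Element-wise products:
-2 * -2 = 4
0 * 1 = 0
1 * 3 = 3
1 * 0 = 0
Sum = 4 + 0 + 3 + 0
= 7

7


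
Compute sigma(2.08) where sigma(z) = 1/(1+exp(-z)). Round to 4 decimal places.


sigmoid(z) = 1 / (1 + exp(-z))
exp(-(2.08)) = exp(-2.08) = 0.1249
1 + 0.1249 = 1.1249
1 / 1.1249 = 0.8889

0.8889


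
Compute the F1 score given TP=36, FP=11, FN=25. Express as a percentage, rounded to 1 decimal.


Precision = TP / (TP + FP) = 36 / 47 = 0.766
Recall = TP / (TP + FN) = 36 / 61 = 0.5902
F1 = 2 * P * R / (P + R)
= 2 * 0.766 * 0.5902 / (0.766 + 0.5902)
= 0.9041 / 1.3561
= 0.6667
As percentage: 66.7%

66.7


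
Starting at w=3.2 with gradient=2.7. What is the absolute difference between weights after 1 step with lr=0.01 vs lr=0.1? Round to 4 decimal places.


With lr=0.01: w_new = 3.2 - 0.01 * 2.7 = 3.173
With lr=0.1: w_new = 3.2 - 0.1 * 2.7 = 2.93
Absolute difference = |3.173 - 2.93|
= 0.2430

0.2430


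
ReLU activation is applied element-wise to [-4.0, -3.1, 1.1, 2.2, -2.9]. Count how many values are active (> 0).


ReLU(x) = max(0, x) for each element:
ReLU(-4.0) = 0
ReLU(-3.1) = 0
ReLU(1.1) = 1.1
ReLU(2.2) = 2.2
ReLU(-2.9) = 0
Active neurons (>0): 2

2


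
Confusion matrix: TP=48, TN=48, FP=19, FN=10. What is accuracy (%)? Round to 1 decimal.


Accuracy = (TP + TN) / (TP + TN + FP + FN) * 100
= (48 + 48) / (48 + 48 + 19 + 10)
= 96 / 125
= 0.768
= 76.8%

76.8


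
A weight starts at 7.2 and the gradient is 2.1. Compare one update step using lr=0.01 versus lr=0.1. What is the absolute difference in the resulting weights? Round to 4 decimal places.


With lr=0.01: w_new = 7.2 - 0.01 * 2.1 = 7.179
With lr=0.1: w_new = 7.2 - 0.1 * 2.1 = 6.99
Absolute difference = |7.179 - 6.99|
= 0.1890

0.1890


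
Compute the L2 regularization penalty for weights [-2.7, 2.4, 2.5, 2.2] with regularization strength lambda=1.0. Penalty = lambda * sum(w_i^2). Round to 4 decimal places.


Squaring each weight:
(-2.7)^2 = 7.29
2.4^2 = 5.76
2.5^2 = 6.25
2.2^2 = 4.84
Sum of squares = 24.14
Penalty = 1.0 * 24.14 = 24.1400

24.1400


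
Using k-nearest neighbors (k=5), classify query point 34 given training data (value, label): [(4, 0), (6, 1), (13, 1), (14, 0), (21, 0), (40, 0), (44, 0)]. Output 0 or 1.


Distances from query 34:
Point 40 (class 0): distance = 6
Point 44 (class 0): distance = 10
Point 21 (class 0): distance = 13
Point 14 (class 0): distance = 20
Point 13 (class 1): distance = 21
K=5 nearest neighbors: classes = [0, 0, 0, 0, 1]
Votes for class 1: 1 / 5
Majority vote => class 0

0


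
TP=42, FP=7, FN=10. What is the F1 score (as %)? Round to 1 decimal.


Precision = TP / (TP + FP) = 42 / 49 = 0.8571
Recall = TP / (TP + FN) = 42 / 52 = 0.8077
F1 = 2 * P * R / (P + R)
= 2 * 0.8571 * 0.8077 / (0.8571 + 0.8077)
= 1.3846 / 1.6648
= 0.8317
As percentage: 83.2%

83.2


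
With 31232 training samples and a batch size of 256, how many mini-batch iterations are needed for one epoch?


Iterations per epoch = dataset_size / batch_size
= 31232 / 256
= 122

122


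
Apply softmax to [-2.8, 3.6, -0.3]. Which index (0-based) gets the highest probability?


Softmax is a monotonic transformation, so it preserves the argmax.
We need to find the index of the maximum logit.
Index 0: -2.8
Index 1: 3.6
Index 2: -0.3
Maximum logit = 3.6 at index 1

1


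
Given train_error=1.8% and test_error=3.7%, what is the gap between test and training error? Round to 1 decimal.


Generalization gap = test_error - train_error
= 3.7 - 1.8
= 1.9%
A small gap suggests good generalization.

1.9


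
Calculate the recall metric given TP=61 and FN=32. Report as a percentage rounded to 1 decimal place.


Recall = TP / (TP + FN) * 100
= 61 / (61 + 32)
= 61 / 93
= 0.6559
= 65.6%

65.6


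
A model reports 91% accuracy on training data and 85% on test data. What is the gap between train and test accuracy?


Gap = train_accuracy - test_accuracy
= 91 - 85
= 6%
This moderate gap may indicate mild overfitting.

6


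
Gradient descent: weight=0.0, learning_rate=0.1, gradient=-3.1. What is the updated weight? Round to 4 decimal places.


w_new = w_old - lr * gradient
= 0.0 - 0.1 * -3.1
= 0.0 - (-0.31)
= 0.3100

0.3100


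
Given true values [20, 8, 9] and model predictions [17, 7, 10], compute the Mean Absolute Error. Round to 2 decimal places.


Absolute errors: [3, 1, 1]
Sum of absolute errors = 5
MAE = 5 / 3 = 1.67

1.67


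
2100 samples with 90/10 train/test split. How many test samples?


Train samples = 2100 * 90% = 1890
Test samples = 2100 - 1890
= 210

210


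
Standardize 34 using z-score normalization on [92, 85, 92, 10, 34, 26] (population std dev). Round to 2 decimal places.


Mean = (92 + 85 + 92 + 10 + 34 + 26) / 6 = 56.5
Variance = sum((x_i - mean)^2) / n = 1155.25
Std = sqrt(1155.25) = 33.989
Z = (x - mean) / std
= (34 - 56.5) / 33.989
= -22.5 / 33.989
= -0.66

-0.66


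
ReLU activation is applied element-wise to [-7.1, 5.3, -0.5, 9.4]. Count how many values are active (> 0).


ReLU(x) = max(0, x) for each element:
ReLU(-7.1) = 0
ReLU(5.3) = 5.3
ReLU(-0.5) = 0
ReLU(9.4) = 9.4
Active neurons (>0): 2

2


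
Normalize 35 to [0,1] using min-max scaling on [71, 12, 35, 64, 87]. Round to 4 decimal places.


Min = 12, Max = 87
Range = 87 - 12 = 75
Scaled = (x - min) / (max - min)
= (35 - 12) / 75
= 23 / 75
= 0.3067

0.3067


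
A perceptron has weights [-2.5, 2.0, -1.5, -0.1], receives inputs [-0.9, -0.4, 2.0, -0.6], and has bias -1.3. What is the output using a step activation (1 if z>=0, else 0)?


z = w . x + b
= -2.5*-0.9 + 2.0*-0.4 + -1.5*2.0 + -0.1*-0.6 + -1.3
= 2.25 + -0.8 + -3.0 + 0.06 + -1.3
= -1.49 + -1.3
= -2.79
Since z = -2.79 < 0, output = 0

0


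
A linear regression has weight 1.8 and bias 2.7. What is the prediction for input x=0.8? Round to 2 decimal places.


y = 1.8 * 0.8 + (2.7)
= 1.44 + (2.7)
= 4.14

4.14


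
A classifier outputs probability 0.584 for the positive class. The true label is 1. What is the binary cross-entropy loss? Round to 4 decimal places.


For y=1: Loss = -log(p)
= -log(0.584)
= -(-0.5379)
= 0.5379

0.5379


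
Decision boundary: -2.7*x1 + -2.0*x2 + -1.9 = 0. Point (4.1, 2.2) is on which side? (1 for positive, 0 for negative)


Compute -2.7 * 4.1 + -2.0 * 2.2 + -1.9
= -11.07 + -4.4 + -1.9
= -17.37
Since -17.37 < 0, the point is on the negative side.

0


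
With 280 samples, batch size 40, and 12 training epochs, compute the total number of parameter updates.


Iterations per epoch = 280 / 40 = 7
Total updates = iterations_per_epoch * epochs
= 7 * 12
= 84

84


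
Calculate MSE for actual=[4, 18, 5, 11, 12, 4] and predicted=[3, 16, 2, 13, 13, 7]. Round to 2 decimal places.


Differences: [1, 2, 3, -2, -1, -3]
Squared errors: [1, 4, 9, 4, 1, 9]
Sum of squared errors = 28
MSE = 28 / 6 = 4.67

4.67


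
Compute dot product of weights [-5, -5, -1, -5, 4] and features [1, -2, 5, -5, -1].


Element-wise products:
-5 * 1 = -5
-5 * -2 = 10
-1 * 5 = -5
-5 * -5 = 25
4 * -1 = -4
Sum = -5 + 10 + -5 + 25 + -4
= 21

21


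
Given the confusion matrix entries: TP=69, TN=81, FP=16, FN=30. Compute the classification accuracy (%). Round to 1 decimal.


Accuracy = (TP + TN) / (TP + TN + FP + FN) * 100
= (69 + 81) / (69 + 81 + 16 + 30)
= 150 / 196
= 0.7653
= 76.5%

76.5


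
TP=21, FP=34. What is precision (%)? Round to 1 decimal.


Precision = TP / (TP + FP) * 100
= 21 / (21 + 34)
= 21 / 55
= 0.3818
= 38.2%

38.2


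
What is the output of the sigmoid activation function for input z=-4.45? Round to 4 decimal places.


sigmoid(z) = 1 / (1 + exp(-z))
exp(-(-4.45)) = exp(4.45) = 85.6269
1 + 85.6269 = 86.6269
1 / 86.6269 = 0.0115

0.0115


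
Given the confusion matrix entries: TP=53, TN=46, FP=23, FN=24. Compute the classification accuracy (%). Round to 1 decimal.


Accuracy = (TP + TN) / (TP + TN + FP + FN) * 100
= (53 + 46) / (53 + 46 + 23 + 24)
= 99 / 146
= 0.6781
= 67.8%

67.8


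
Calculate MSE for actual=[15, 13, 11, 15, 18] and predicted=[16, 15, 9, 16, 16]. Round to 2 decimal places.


Differences: [-1, -2, 2, -1, 2]
Squared errors: [1, 4, 4, 1, 4]
Sum of squared errors = 14
MSE = 14 / 5 = 2.80

2.80


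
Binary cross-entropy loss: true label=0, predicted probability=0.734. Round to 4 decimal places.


For y=0: Loss = -log(1-p)
= -log(1 - 0.734)
= -log(0.266)
= -(-1.3243)
= 1.3243

1.3243


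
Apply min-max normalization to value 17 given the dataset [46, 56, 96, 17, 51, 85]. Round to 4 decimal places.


Min = 17, Max = 96
Range = 96 - 17 = 79
Scaled = (x - min) / (max - min)
= (17 - 17) / 79
= 0 / 79
= 0.0000

0.0000


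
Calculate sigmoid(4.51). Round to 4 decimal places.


sigmoid(z) = 1 / (1 + exp(-z))
exp(-(4.51)) = exp(-4.51) = 0.011
1 + 0.011 = 1.011
1 / 1.011 = 0.9891

0.9891


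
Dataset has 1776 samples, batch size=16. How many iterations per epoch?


Iterations per epoch = dataset_size / batch_size
= 1776 / 16
= 111

111


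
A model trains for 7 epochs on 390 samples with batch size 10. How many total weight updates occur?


Iterations per epoch = 390 / 10 = 39
Total updates = iterations_per_epoch * epochs
= 39 * 7
= 273

273


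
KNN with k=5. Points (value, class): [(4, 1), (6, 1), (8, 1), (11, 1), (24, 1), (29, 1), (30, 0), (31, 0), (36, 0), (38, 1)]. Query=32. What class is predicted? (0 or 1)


Distances from query 32:
Point 31 (class 0): distance = 1
Point 30 (class 0): distance = 2
Point 29 (class 1): distance = 3
Point 36 (class 0): distance = 4
Point 38 (class 1): distance = 6
K=5 nearest neighbors: classes = [0, 0, 1, 0, 1]
Votes for class 1: 2 / 5
Majority vote => class 0

0


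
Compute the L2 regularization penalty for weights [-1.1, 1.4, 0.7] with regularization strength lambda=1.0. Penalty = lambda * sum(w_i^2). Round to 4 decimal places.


Squaring each weight:
(-1.1)^2 = 1.21
1.4^2 = 1.96
0.7^2 = 0.49
Sum of squares = 3.66
Penalty = 1.0 * 3.66 = 3.6600

3.6600


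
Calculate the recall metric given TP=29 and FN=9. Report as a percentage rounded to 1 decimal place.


Recall = TP / (TP + FN) * 100
= 29 / (29 + 9)
= 29 / 38
= 0.7632
= 76.3%

76.3


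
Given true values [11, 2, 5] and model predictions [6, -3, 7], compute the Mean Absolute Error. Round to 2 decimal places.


Absolute errors: [5, 5, 2]
Sum of absolute errors = 12
MAE = 12 / 3 = 4.00

4.00


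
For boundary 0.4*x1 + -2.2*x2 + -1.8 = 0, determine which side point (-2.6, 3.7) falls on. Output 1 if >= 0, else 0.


Compute 0.4 * -2.6 + -2.2 * 3.7 + -1.8
= -1.04 + -8.14 + -1.8
= -10.98
Since -10.98 < 0, the point is on the negative side.

0


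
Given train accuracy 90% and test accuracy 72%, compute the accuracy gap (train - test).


Gap = train_accuracy - test_accuracy
= 90 - 72
= 18%
This gap suggests the model is overfitting.

18


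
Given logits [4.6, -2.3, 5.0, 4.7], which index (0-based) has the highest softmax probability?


Softmax is a monotonic transformation, so it preserves the argmax.
We need to find the index of the maximum logit.
Index 0: 4.6
Index 1: -2.3
Index 2: 5.0
Index 3: 4.7
Maximum logit = 5.0 at index 2

2


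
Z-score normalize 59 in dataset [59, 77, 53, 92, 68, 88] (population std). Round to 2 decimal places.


Mean = (59 + 77 + 53 + 92 + 68 + 88) / 6 = 72.8333
Variance = sum((x_i - mean)^2) / n = 203.8056
Std = sqrt(203.8056) = 14.276
Z = (x - mean) / std
= (59 - 72.8333) / 14.276
= -13.8333 / 14.276
= -0.97

-0.97


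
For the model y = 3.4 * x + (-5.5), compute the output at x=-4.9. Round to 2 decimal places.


y = 3.4 * -4.9 + (-5.5)
= -16.66 + (-5.5)
= -22.16

-22.16


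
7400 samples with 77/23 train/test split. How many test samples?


Train samples = 7400 * 77% = 5698
Test samples = 7400 - 5698
= 1702

1702


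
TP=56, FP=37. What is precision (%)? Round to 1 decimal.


Precision = TP / (TP + FP) * 100
= 56 / (56 + 37)
= 56 / 93
= 0.6022
= 60.2%

60.2


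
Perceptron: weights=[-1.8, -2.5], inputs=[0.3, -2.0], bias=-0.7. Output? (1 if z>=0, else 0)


z = w . x + b
= -1.8*0.3 + -2.5*-2.0 + -0.7
= -0.54 + 5.0 + -0.7
= 4.46 + -0.7
= 3.76
Since z = 3.76 >= 0, output = 1

1


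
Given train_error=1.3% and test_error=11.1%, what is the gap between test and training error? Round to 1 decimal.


Generalization gap = test_error - train_error
= 11.1 - 1.3
= 9.8%
A moderate gap.

9.8


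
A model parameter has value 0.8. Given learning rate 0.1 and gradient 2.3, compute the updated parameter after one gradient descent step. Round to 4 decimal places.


w_new = w_old - lr * gradient
= 0.8 - 0.1 * 2.3
= 0.8 - (0.23)
= 0.5700

0.5700


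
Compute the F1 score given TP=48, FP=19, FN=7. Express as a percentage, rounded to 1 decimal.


Precision = TP / (TP + FP) = 48 / 67 = 0.7164
Recall = TP / (TP + FN) = 48 / 55 = 0.8727
F1 = 2 * P * R / (P + R)
= 2 * 0.7164 * 0.8727 / (0.7164 + 0.8727)
= 1.2505 / 1.5891
= 0.7869
As percentage: 78.7%

78.7


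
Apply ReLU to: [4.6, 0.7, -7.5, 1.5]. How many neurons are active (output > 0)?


ReLU(x) = max(0, x) for each element:
ReLU(4.6) = 4.6
ReLU(0.7) = 0.7
ReLU(-7.5) = 0
ReLU(1.5) = 1.5
Active neurons (>0): 3

3


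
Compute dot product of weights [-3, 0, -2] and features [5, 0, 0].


Element-wise products:
-3 * 5 = -15
0 * 0 = 0
-2 * 0 = 0
Sum = -15 + 0 + 0
= -15

-15


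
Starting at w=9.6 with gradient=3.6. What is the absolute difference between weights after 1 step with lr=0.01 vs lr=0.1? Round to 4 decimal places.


With lr=0.01: w_new = 9.6 - 0.01 * 3.6 = 9.564
With lr=0.1: w_new = 9.6 - 0.1 * 3.6 = 9.24
Absolute difference = |9.564 - 9.24|
= 0.3240

0.3240


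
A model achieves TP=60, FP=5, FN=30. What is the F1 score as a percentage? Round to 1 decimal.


Precision = TP / (TP + FP) = 60 / 65 = 0.9231
Recall = TP / (TP + FN) = 60 / 90 = 0.6667
F1 = 2 * P * R / (P + R)
= 2 * 0.9231 * 0.6667 / (0.9231 + 0.6667)
= 1.2308 / 1.5897
= 0.7742
As percentage: 77.4%

77.4
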